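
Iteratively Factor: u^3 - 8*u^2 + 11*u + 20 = (u - 5)*(u^2 - 3*u - 4) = (u - 5)*(u + 1)*(u - 4)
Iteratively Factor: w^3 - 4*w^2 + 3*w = (w - 1)*(w^2 - 3*w) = (w - 3)*(w - 1)*(w)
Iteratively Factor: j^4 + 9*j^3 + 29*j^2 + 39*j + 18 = (j + 3)*(j^3 + 6*j^2 + 11*j + 6) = (j + 1)*(j + 3)*(j^2 + 5*j + 6) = (j + 1)*(j + 3)^2*(j + 2)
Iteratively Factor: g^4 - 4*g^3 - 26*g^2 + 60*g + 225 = (g - 5)*(g^3 + g^2 - 21*g - 45) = (g - 5)*(g + 3)*(g^2 - 2*g - 15) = (g - 5)^2*(g + 3)*(g + 3)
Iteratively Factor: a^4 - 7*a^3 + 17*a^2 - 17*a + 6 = (a - 1)*(a^3 - 6*a^2 + 11*a - 6) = (a - 1)^2*(a^2 - 5*a + 6) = (a - 2)*(a - 1)^2*(a - 3)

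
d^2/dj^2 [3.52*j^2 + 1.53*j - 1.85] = 7.04000000000000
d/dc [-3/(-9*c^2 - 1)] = -54*c/(9*c^2 + 1)^2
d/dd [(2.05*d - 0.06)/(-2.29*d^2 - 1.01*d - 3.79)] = (4.6945*d^2 - 0.2748*d - 7.8301)/(5.2441*d^4 + 4.6258*d^3 + 18.3783*d^2 + 7.6558*d + 14.3641)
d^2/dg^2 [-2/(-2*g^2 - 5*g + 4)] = 4*(-4*g^2 - 10*g + (4*g + 5)^2 + 8)/(2*g^2 + 5*g - 4)^3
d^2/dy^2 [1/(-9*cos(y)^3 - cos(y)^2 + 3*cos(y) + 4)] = -((15*cos(y) + 8*cos(2*y) + 81*cos(3*y))*(9*cos(y)^3 + cos(y)^2 - 3*cos(y) - 4)/4 + 2*(27*cos(y)^2 + 2*cos(y) - 3)^2*sin(y)^2)/(9*cos(y)^3 + cos(y)^2 - 3*cos(y) - 4)^3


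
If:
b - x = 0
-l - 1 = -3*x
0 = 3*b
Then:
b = 0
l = -1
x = 0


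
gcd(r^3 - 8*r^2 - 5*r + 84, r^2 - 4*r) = r - 4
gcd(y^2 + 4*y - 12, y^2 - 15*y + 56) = 1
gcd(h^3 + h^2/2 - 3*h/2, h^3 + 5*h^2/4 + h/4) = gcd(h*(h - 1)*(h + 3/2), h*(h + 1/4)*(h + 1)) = h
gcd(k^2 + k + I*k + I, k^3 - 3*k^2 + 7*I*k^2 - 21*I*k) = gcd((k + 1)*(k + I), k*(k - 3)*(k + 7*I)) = 1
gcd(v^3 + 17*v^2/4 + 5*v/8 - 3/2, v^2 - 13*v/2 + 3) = v - 1/2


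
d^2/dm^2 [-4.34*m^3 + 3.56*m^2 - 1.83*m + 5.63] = 7.12 - 26.04*m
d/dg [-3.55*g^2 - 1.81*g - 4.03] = -7.1*g - 1.81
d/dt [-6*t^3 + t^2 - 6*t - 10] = -18*t^2 + 2*t - 6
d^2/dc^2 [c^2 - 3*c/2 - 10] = 2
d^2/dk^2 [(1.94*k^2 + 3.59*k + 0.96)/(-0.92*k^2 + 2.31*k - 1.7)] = (-14.322928*k^3 + 13.329696*k^2 + 45.929712*k - 46.651492)/(0.778688*k^6 - 5.865552*k^5 + 19.044276*k^4 - 34.003431*k^3 + 35.19051*k^2 - 20.0277*k + 4.913)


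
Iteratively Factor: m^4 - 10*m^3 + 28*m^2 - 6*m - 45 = (m - 3)*(m^3 - 7*m^2 + 7*m + 15) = (m - 3)^2*(m^2 - 4*m - 5) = (m - 5)*(m - 3)^2*(m + 1)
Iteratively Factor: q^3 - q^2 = (q)*(q^2 - q) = q*(q - 1)*(q)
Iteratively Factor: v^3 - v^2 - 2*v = (v + 1)*(v^2 - 2*v) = v*(v + 1)*(v - 2)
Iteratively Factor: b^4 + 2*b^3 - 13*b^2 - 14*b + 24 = (b - 3)*(b^3 + 5*b^2 + 2*b - 8) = (b - 3)*(b - 1)*(b^2 + 6*b + 8) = (b - 3)*(b - 1)*(b + 2)*(b + 4)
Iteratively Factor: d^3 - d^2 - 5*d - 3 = (d + 1)*(d^2 - 2*d - 3) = (d + 1)^2*(d - 3)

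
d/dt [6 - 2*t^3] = -6*t^2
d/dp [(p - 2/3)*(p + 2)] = 2*p + 4/3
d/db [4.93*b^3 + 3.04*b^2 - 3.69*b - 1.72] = 14.79*b^2 + 6.08*b - 3.69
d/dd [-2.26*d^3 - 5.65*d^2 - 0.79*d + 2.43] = -6.78*d^2 - 11.3*d - 0.79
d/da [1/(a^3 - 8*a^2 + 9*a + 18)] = (-3*a^2 + 16*a - 9)/(a^3 - 8*a^2 + 9*a + 18)^2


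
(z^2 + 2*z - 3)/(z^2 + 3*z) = (z - 1)/z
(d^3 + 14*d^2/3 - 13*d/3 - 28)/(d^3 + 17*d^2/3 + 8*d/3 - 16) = (3*d - 7)/(3*d - 4)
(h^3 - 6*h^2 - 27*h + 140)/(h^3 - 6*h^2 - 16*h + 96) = (h^2 - 2*h - 35)/(h^2 - 2*h - 24)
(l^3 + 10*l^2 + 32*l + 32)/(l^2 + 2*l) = l + 8 + 16/l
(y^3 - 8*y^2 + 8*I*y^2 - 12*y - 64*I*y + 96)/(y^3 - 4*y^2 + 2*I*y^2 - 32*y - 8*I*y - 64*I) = (y + 6*I)/(y + 4)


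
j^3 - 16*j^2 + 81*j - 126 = (j - 7)*(j - 6)*(j - 3)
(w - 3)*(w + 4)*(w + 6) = w^3 + 7*w^2 - 6*w - 72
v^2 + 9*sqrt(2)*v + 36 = (v + 3*sqrt(2))*(v + 6*sqrt(2))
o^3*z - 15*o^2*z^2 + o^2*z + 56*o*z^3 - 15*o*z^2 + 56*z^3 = (o - 8*z)*(o - 7*z)*(o*z + z)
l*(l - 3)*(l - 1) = l^3 - 4*l^2 + 3*l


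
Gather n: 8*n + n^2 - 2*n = n^2 + 6*n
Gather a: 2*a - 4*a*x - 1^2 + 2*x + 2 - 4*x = a*(2 - 4*x) - 2*x + 1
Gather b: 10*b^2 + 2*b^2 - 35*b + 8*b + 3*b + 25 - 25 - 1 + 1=12*b^2 - 24*b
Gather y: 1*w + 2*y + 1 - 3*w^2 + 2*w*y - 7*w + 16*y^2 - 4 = -3*w^2 - 6*w + 16*y^2 + y*(2*w + 2) - 3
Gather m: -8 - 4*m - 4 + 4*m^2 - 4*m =4*m^2 - 8*m - 12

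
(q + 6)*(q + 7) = q^2 + 13*q + 42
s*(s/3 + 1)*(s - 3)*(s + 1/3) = s^4/3 + s^3/9 - 3*s^2 - s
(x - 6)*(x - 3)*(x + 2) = x^3 - 7*x^2 + 36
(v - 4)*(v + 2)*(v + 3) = v^3 + v^2 - 14*v - 24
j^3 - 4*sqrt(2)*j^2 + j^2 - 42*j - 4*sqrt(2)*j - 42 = (j + 1)*(j - 7*sqrt(2))*(j + 3*sqrt(2))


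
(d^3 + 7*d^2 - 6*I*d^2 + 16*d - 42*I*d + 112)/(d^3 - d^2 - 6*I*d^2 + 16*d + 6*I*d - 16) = (d + 7)/(d - 1)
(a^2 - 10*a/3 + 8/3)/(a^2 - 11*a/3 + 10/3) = (3*a - 4)/(3*a - 5)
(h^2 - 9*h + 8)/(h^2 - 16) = (h^2 - 9*h + 8)/(h^2 - 16)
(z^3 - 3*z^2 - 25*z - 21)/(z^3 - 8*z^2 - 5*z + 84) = (z + 1)/(z - 4)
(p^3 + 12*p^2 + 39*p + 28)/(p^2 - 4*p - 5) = (p^2 + 11*p + 28)/(p - 5)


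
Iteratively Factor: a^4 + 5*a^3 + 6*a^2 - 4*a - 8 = (a - 1)*(a^3 + 6*a^2 + 12*a + 8) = (a - 1)*(a + 2)*(a^2 + 4*a + 4) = (a - 1)*(a + 2)^2*(a + 2)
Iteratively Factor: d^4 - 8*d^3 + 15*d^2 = (d - 5)*(d^3 - 3*d^2) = (d - 5)*(d - 3)*(d^2) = d*(d - 5)*(d - 3)*(d)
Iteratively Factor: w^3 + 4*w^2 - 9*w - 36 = (w - 3)*(w^2 + 7*w + 12) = (w - 3)*(w + 4)*(w + 3)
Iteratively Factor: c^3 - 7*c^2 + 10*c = (c)*(c^2 - 7*c + 10) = c*(c - 2)*(c - 5)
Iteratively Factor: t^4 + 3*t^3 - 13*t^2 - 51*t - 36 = (t + 1)*(t^3 + 2*t^2 - 15*t - 36) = (t - 4)*(t + 1)*(t^2 + 6*t + 9) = (t - 4)*(t + 1)*(t + 3)*(t + 3)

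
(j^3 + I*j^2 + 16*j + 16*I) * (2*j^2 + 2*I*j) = 2*j^5 + 4*I*j^4 + 30*j^3 + 64*I*j^2 - 32*j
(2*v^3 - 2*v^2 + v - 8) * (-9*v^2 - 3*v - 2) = -18*v^5 + 12*v^4 - 7*v^3 + 73*v^2 + 22*v + 16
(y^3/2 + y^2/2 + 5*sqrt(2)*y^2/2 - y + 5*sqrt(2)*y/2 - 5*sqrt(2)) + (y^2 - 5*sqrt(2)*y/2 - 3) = y^3/2 + 3*y^2/2 + 5*sqrt(2)*y^2/2 - y - 5*sqrt(2) - 3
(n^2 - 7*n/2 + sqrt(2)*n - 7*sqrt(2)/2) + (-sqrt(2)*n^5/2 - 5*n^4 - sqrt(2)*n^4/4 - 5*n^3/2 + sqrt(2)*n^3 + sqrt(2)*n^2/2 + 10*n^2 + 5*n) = -sqrt(2)*n^5/2 - 5*n^4 - sqrt(2)*n^4/4 - 5*n^3/2 + sqrt(2)*n^3 + sqrt(2)*n^2/2 + 11*n^2 + sqrt(2)*n + 3*n/2 - 7*sqrt(2)/2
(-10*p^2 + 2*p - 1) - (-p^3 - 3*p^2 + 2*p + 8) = p^3 - 7*p^2 - 9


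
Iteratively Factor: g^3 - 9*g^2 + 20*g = (g - 4)*(g^2 - 5*g) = (g - 5)*(g - 4)*(g)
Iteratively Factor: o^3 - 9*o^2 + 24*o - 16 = (o - 1)*(o^2 - 8*o + 16) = (o - 4)*(o - 1)*(o - 4)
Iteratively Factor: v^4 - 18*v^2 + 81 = (v + 3)*(v^3 - 3*v^2 - 9*v + 27) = (v + 3)^2*(v^2 - 6*v + 9) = (v - 3)*(v + 3)^2*(v - 3)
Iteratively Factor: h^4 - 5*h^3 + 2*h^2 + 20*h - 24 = (h - 3)*(h^3 - 2*h^2 - 4*h + 8) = (h - 3)*(h - 2)*(h^2 - 4) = (h - 3)*(h - 2)^2*(h + 2)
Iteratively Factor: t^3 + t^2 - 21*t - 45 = (t - 5)*(t^2 + 6*t + 9) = (t - 5)*(t + 3)*(t + 3)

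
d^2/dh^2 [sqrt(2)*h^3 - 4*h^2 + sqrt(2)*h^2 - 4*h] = 6*sqrt(2)*h - 8 + 2*sqrt(2)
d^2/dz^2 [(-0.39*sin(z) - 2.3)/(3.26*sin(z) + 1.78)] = (22.180388*sin(z)^2 - 12.110764*sin(z) - 44.360776)/(34.645976*sin(z)^3 + 56.751384*sin(z)^2 + 30.986952*sin(z) + 5.639752)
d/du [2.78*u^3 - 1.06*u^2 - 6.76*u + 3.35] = 8.34*u^2 - 2.12*u - 6.76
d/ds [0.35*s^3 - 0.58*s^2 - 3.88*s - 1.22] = 1.05*s^2 - 1.16*s - 3.88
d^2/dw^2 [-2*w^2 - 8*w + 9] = -4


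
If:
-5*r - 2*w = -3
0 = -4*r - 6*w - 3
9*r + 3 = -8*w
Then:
No Solution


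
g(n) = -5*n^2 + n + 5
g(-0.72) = 1.69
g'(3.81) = -37.10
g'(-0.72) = 8.20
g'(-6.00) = 61.00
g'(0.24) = -1.40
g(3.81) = -63.77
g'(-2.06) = 21.60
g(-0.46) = 3.48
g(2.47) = -23.03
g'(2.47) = -23.70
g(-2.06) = -18.28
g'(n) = 1 - 10*n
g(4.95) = -112.56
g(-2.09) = -18.93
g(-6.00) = -181.00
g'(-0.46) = 5.60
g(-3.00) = -43.00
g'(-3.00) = 31.00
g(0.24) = 4.95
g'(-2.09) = 21.90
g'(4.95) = -48.50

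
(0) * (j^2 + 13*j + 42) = 0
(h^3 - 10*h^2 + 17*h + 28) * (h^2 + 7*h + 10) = h^5 - 3*h^4 - 43*h^3 + 47*h^2 + 366*h + 280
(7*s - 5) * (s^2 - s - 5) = 7*s^3 - 12*s^2 - 30*s + 25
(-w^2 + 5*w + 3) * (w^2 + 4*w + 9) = -w^4 + w^3 + 14*w^2 + 57*w + 27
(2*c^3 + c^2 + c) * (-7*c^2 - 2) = -14*c^5 - 7*c^4 - 11*c^3 - 2*c^2 - 2*c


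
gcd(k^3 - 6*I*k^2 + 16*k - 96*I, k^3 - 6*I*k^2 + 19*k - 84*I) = k + 4*I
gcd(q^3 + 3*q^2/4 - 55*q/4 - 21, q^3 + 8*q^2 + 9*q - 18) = q + 3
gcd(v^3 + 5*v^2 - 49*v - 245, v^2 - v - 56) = v + 7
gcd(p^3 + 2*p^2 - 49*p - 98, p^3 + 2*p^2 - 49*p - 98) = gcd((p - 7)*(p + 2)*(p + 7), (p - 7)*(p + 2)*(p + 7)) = p^3 + 2*p^2 - 49*p - 98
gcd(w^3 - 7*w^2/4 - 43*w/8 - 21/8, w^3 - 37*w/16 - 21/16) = w^2 + 7*w/4 + 3/4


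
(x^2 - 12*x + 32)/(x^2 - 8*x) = (x - 4)/x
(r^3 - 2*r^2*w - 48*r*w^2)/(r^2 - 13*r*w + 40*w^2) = r*(r + 6*w)/(r - 5*w)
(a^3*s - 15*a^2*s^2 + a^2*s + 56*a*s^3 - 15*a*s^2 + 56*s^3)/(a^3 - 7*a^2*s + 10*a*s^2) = s*(a^3 - 15*a^2*s + a^2 + 56*a*s^2 - 15*a*s + 56*s^2)/(a*(a^2 - 7*a*s + 10*s^2))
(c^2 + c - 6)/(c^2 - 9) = (c - 2)/(c - 3)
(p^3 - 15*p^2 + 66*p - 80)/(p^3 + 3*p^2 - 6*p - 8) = (p^2 - 13*p + 40)/(p^2 + 5*p + 4)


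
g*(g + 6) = g^2 + 6*g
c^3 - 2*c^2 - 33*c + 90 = (c - 5)*(c - 3)*(c + 6)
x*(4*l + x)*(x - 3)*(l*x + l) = 4*l^2*x^3 - 8*l^2*x^2 - 12*l^2*x + l*x^4 - 2*l*x^3 - 3*l*x^2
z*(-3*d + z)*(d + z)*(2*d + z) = -6*d^3*z - 7*d^2*z^2 + z^4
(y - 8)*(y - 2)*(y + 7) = y^3 - 3*y^2 - 54*y + 112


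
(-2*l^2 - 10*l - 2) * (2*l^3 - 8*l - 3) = -4*l^5 - 20*l^4 + 12*l^3 + 86*l^2 + 46*l + 6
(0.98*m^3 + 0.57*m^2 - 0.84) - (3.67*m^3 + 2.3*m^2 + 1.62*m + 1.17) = -2.69*m^3 - 1.73*m^2 - 1.62*m - 2.01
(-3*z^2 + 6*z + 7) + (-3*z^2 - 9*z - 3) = -6*z^2 - 3*z + 4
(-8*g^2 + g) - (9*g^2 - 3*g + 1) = -17*g^2 + 4*g - 1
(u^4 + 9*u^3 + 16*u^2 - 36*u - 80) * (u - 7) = u^5 + 2*u^4 - 47*u^3 - 148*u^2 + 172*u + 560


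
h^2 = h^2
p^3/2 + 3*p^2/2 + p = p*(p/2 + 1/2)*(p + 2)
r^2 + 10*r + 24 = (r + 4)*(r + 6)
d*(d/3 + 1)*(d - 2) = d^3/3 + d^2/3 - 2*d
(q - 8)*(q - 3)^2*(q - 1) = q^4 - 15*q^3 + 71*q^2 - 129*q + 72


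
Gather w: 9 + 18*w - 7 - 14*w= 4*w + 2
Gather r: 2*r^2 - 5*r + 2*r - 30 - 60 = 2*r^2 - 3*r - 90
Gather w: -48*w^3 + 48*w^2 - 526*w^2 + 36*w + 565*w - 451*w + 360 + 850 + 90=-48*w^3 - 478*w^2 + 150*w + 1300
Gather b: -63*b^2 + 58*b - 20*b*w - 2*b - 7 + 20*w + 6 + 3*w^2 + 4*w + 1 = -63*b^2 + b*(56 - 20*w) + 3*w^2 + 24*w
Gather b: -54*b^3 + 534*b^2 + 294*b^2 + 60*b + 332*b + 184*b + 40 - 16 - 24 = -54*b^3 + 828*b^2 + 576*b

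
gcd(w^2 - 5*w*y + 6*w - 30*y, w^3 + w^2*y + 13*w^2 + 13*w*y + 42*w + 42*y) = w + 6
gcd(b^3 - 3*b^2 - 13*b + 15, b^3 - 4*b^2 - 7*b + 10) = b^2 - 6*b + 5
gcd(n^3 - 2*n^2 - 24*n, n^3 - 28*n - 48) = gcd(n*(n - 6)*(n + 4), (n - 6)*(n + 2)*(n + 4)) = n^2 - 2*n - 24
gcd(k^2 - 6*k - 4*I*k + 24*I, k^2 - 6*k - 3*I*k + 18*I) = k - 6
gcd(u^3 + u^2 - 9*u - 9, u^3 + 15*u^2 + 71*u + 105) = u + 3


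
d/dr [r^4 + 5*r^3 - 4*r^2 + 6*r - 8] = 4*r^3 + 15*r^2 - 8*r + 6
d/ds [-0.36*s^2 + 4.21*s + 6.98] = 4.21 - 0.72*s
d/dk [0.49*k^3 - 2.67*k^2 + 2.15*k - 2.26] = 1.47*k^2 - 5.34*k + 2.15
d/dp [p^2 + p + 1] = 2*p + 1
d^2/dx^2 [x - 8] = 0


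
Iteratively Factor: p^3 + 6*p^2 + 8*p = (p + 4)*(p^2 + 2*p) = p*(p + 4)*(p + 2)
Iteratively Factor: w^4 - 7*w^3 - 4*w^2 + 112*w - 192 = (w - 4)*(w^3 - 3*w^2 - 16*w + 48) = (w - 4)*(w - 3)*(w^2 - 16) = (w - 4)^2*(w - 3)*(w + 4)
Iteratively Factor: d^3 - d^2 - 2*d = (d + 1)*(d^2 - 2*d) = d*(d + 1)*(d - 2)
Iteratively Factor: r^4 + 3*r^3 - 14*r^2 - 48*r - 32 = (r - 4)*(r^3 + 7*r^2 + 14*r + 8) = (r - 4)*(r + 2)*(r^2 + 5*r + 4) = (r - 4)*(r + 2)*(r + 4)*(r + 1)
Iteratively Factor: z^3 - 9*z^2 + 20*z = (z - 5)*(z^2 - 4*z) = (z - 5)*(z - 4)*(z)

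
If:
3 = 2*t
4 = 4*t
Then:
No Solution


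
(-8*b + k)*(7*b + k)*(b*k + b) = -56*b^3*k - 56*b^3 - b^2*k^2 - b^2*k + b*k^3 + b*k^2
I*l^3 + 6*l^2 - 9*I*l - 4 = (l - 4*I)*(l - I)*(I*l + 1)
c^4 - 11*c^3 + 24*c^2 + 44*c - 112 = (c - 7)*(c - 4)*(c - 2)*(c + 2)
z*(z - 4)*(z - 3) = z^3 - 7*z^2 + 12*z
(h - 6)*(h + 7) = h^2 + h - 42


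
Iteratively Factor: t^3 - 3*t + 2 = (t - 1)*(t^2 + t - 2) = (t - 1)*(t + 2)*(t - 1)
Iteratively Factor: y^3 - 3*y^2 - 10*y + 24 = (y - 2)*(y^2 - y - 12) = (y - 2)*(y + 3)*(y - 4)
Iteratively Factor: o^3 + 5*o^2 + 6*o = (o + 2)*(o^2 + 3*o) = (o + 2)*(o + 3)*(o)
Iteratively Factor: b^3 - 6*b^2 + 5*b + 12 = (b + 1)*(b^2 - 7*b + 12) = (b - 4)*(b + 1)*(b - 3)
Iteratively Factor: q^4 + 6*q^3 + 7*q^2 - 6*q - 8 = (q + 4)*(q^3 + 2*q^2 - q - 2) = (q + 1)*(q + 4)*(q^2 + q - 2) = (q - 1)*(q + 1)*(q + 4)*(q + 2)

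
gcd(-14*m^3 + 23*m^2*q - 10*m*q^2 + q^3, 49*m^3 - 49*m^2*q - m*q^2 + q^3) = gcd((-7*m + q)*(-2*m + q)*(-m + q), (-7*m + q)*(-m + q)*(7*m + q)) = 7*m^2 - 8*m*q + q^2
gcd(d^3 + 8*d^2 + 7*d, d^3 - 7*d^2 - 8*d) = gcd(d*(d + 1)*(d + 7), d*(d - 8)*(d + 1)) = d^2 + d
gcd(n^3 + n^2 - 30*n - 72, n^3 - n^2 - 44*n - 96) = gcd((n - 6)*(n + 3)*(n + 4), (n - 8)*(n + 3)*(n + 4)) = n^2 + 7*n + 12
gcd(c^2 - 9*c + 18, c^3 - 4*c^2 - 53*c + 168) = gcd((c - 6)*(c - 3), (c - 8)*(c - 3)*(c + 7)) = c - 3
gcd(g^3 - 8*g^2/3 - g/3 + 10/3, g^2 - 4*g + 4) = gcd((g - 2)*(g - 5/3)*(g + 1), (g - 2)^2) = g - 2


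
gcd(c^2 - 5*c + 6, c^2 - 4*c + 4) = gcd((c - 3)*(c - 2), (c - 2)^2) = c - 2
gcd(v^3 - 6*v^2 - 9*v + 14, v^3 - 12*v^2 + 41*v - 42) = v - 7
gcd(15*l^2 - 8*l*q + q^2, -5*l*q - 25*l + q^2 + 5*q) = -5*l + q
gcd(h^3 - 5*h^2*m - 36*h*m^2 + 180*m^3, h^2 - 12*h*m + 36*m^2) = h - 6*m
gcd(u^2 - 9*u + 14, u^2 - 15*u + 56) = u - 7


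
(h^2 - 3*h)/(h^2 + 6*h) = (h - 3)/(h + 6)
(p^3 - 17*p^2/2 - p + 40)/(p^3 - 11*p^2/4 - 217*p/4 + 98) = 2*(2*p^2 - p - 10)/(4*p^2 + 21*p - 49)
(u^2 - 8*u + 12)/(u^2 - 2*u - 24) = (u - 2)/(u + 4)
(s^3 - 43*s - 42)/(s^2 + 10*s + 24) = (s^2 - 6*s - 7)/(s + 4)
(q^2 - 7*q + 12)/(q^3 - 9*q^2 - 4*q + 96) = (q - 3)/(q^2 - 5*q - 24)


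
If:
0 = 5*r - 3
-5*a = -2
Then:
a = 2/5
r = 3/5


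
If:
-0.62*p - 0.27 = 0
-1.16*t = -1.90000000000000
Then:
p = -0.44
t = 1.64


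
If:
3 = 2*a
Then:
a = 3/2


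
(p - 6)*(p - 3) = p^2 - 9*p + 18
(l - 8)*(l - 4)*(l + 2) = l^3 - 10*l^2 + 8*l + 64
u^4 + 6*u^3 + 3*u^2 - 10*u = u*(u - 1)*(u + 2)*(u + 5)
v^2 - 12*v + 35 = (v - 7)*(v - 5)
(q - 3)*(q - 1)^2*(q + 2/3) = q^4 - 13*q^3/3 + 11*q^2/3 + 5*q/3 - 2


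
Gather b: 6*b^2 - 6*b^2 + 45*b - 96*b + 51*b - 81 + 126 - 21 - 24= 0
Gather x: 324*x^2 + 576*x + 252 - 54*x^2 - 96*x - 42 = 270*x^2 + 480*x + 210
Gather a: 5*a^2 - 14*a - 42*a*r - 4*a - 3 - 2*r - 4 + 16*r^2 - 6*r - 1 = 5*a^2 + a*(-42*r - 18) + 16*r^2 - 8*r - 8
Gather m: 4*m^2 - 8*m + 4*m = 4*m^2 - 4*m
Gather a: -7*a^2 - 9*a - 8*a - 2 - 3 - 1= -7*a^2 - 17*a - 6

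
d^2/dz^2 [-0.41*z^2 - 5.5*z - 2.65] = -0.820000000000000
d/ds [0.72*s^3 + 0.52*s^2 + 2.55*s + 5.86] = 2.16*s^2 + 1.04*s + 2.55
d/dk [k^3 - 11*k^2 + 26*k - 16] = 3*k^2 - 22*k + 26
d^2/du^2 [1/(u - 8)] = 2/(u - 8)^3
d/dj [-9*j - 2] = -9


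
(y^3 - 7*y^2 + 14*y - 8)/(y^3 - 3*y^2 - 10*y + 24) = (y - 1)/(y + 3)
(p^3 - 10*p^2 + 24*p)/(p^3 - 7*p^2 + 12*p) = (p - 6)/(p - 3)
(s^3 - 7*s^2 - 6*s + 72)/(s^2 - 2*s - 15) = (s^2 - 10*s + 24)/(s - 5)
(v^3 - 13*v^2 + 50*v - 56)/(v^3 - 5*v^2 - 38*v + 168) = (v - 2)/(v + 6)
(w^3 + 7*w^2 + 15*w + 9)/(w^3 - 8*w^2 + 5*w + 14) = (w^2 + 6*w + 9)/(w^2 - 9*w + 14)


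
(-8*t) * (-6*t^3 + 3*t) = 48*t^4 - 24*t^2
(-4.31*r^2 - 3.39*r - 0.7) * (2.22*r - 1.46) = -9.5682*r^3 - 1.2332*r^2 + 3.3954*r + 1.022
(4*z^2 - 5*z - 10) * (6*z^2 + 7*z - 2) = 24*z^4 - 2*z^3 - 103*z^2 - 60*z + 20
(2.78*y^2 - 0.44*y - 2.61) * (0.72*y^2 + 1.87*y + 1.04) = 2.0016*y^4 + 4.8818*y^3 + 0.1892*y^2 - 5.3383*y - 2.7144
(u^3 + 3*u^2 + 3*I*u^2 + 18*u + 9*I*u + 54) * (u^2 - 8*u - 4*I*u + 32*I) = u^5 - 5*u^4 - I*u^4 + 6*u^3 + 5*I*u^3 - 150*u^2 - 48*I*u^2 - 720*u + 360*I*u + 1728*I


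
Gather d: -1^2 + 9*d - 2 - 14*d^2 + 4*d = -14*d^2 + 13*d - 3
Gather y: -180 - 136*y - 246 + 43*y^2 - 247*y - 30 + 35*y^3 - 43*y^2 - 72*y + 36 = 35*y^3 - 455*y - 420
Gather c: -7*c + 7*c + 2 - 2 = 0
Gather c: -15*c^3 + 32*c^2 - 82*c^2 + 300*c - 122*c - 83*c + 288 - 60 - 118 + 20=-15*c^3 - 50*c^2 + 95*c + 130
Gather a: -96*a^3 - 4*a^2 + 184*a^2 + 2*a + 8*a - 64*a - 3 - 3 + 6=-96*a^3 + 180*a^2 - 54*a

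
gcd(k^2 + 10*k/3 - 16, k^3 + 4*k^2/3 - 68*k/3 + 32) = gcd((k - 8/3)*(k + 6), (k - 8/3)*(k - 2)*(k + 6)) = k^2 + 10*k/3 - 16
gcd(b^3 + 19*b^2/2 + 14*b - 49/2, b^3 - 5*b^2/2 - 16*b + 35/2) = b^2 + 5*b/2 - 7/2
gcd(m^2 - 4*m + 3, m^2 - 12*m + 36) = 1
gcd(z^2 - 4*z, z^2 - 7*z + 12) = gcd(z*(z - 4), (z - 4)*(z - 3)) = z - 4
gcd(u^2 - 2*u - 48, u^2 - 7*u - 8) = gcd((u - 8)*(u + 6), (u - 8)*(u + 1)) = u - 8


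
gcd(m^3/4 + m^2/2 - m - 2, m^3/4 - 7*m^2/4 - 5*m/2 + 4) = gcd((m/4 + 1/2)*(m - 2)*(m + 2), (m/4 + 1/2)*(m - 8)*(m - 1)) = m + 2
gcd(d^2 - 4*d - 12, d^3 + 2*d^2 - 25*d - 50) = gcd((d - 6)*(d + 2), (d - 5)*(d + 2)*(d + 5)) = d + 2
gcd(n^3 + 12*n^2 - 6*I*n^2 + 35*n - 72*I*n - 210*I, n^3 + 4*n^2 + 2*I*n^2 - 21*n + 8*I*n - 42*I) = n + 7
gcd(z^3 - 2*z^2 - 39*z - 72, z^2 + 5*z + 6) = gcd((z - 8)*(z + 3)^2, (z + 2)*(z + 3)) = z + 3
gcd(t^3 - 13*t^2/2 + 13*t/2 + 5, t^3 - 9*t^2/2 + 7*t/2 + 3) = t^2 - 3*t/2 - 1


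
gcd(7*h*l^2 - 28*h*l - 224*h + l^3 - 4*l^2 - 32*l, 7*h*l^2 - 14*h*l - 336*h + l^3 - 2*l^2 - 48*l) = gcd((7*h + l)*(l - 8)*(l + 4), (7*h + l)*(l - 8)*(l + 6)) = 7*h*l - 56*h + l^2 - 8*l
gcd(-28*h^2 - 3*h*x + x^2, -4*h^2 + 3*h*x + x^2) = 4*h + x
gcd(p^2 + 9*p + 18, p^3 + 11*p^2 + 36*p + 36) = p^2 + 9*p + 18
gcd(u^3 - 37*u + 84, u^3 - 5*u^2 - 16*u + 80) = u - 4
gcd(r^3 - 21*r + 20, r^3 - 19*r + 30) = r + 5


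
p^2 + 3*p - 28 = (p - 4)*(p + 7)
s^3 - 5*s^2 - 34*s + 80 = (s - 8)*(s - 2)*(s + 5)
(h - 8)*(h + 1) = h^2 - 7*h - 8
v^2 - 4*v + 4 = (v - 2)^2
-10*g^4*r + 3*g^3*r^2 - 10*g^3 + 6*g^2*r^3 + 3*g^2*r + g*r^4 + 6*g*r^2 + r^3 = (-g + r)*(2*g + r)*(5*g + r)*(g*r + 1)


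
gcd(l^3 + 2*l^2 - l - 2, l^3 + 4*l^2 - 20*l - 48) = l + 2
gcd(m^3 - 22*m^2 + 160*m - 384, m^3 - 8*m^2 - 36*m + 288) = m^2 - 14*m + 48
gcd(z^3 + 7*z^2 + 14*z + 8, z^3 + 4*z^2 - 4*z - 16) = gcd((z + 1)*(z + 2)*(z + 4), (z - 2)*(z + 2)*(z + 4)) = z^2 + 6*z + 8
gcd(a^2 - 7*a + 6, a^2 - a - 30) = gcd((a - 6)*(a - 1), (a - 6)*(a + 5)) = a - 6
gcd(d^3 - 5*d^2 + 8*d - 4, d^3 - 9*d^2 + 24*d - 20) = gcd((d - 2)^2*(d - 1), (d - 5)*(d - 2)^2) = d^2 - 4*d + 4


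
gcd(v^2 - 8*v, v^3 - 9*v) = v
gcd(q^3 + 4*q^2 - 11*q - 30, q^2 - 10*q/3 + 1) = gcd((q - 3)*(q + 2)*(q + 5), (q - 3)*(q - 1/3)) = q - 3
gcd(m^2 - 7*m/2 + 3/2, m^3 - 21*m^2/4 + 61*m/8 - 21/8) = m^2 - 7*m/2 + 3/2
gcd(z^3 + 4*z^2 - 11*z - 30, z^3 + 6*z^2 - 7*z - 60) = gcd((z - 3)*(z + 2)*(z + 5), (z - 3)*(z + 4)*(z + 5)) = z^2 + 2*z - 15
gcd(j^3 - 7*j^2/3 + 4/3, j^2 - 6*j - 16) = 1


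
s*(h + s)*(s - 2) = h*s^2 - 2*h*s + s^3 - 2*s^2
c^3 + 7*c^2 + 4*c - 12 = (c - 1)*(c + 2)*(c + 6)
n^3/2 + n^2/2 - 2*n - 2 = (n/2 + 1)*(n - 2)*(n + 1)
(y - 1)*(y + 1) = y^2 - 1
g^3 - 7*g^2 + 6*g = g*(g - 6)*(g - 1)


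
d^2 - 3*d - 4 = (d - 4)*(d + 1)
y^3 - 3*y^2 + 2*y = y*(y - 2)*(y - 1)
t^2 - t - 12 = (t - 4)*(t + 3)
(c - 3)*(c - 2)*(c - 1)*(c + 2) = c^4 - 4*c^3 - c^2 + 16*c - 12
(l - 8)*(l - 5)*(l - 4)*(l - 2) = l^4 - 19*l^3 + 126*l^2 - 344*l + 320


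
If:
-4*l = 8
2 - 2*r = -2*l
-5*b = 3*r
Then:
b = 3/5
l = -2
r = -1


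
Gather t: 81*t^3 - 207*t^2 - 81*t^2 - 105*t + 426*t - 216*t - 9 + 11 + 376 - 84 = 81*t^3 - 288*t^2 + 105*t + 294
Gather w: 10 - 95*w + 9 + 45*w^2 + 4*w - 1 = 45*w^2 - 91*w + 18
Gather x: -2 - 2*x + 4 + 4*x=2*x + 2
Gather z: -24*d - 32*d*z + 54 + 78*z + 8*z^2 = -24*d + 8*z^2 + z*(78 - 32*d) + 54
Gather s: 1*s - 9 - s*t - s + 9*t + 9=-s*t + 9*t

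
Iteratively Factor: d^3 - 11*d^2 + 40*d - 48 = (d - 4)*(d^2 - 7*d + 12) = (d - 4)^2*(d - 3)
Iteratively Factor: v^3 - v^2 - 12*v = (v)*(v^2 - v - 12) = v*(v + 3)*(v - 4)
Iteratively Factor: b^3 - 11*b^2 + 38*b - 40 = (b - 2)*(b^2 - 9*b + 20) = (b - 4)*(b - 2)*(b - 5)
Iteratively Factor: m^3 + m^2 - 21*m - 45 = (m + 3)*(m^2 - 2*m - 15) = (m + 3)^2*(m - 5)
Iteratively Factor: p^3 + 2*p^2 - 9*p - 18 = (p - 3)*(p^2 + 5*p + 6) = (p - 3)*(p + 3)*(p + 2)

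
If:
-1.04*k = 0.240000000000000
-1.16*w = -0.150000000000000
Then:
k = -0.23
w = 0.13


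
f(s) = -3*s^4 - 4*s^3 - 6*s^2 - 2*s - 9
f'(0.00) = -2.00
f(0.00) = -9.00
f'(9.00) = -9830.00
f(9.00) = -23112.00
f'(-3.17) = 297.71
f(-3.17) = -238.47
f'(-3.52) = 414.93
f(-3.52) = -362.41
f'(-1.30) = 19.68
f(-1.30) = -16.32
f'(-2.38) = 120.36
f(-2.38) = -80.56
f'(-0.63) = 3.80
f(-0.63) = -9.59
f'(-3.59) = 441.64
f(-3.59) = -392.38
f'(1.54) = -92.77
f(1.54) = -57.79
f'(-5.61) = 1806.36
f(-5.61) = -2451.86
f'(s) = -12*s^3 - 12*s^2 - 12*s - 2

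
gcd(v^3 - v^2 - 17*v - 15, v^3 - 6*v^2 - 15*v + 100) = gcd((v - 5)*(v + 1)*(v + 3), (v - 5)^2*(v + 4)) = v - 5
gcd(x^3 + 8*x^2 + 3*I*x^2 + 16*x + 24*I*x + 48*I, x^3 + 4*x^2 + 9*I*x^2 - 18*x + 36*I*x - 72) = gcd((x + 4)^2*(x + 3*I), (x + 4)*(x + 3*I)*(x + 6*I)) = x^2 + x*(4 + 3*I) + 12*I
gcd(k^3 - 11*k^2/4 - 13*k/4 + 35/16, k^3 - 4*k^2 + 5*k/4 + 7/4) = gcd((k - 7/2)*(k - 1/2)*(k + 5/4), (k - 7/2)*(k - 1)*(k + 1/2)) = k - 7/2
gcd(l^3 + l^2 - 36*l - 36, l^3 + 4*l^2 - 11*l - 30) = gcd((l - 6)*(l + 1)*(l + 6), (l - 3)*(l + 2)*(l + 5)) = 1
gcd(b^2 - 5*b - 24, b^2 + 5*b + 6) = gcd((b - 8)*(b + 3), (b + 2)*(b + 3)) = b + 3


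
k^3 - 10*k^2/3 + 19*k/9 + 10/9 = (k - 2)*(k - 5/3)*(k + 1/3)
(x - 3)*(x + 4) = x^2 + x - 12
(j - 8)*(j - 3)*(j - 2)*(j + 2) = j^4 - 11*j^3 + 20*j^2 + 44*j - 96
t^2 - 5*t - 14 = (t - 7)*(t + 2)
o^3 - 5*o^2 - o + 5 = (o - 5)*(o - 1)*(o + 1)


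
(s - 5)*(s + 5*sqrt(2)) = s^2 - 5*s + 5*sqrt(2)*s - 25*sqrt(2)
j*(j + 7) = j^2 + 7*j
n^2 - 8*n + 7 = (n - 7)*(n - 1)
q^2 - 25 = (q - 5)*(q + 5)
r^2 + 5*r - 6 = (r - 1)*(r + 6)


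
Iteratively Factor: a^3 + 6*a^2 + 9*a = (a + 3)*(a^2 + 3*a) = (a + 3)^2*(a)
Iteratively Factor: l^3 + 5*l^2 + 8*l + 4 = (l + 2)*(l^2 + 3*l + 2) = (l + 1)*(l + 2)*(l + 2)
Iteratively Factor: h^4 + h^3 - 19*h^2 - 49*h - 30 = (h + 3)*(h^3 - 2*h^2 - 13*h - 10) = (h - 5)*(h + 3)*(h^2 + 3*h + 2) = (h - 5)*(h + 2)*(h + 3)*(h + 1)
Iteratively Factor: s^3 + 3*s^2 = (s)*(s^2 + 3*s) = s^2*(s + 3)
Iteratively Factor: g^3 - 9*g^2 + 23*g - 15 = (g - 3)*(g^2 - 6*g + 5) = (g - 5)*(g - 3)*(g - 1)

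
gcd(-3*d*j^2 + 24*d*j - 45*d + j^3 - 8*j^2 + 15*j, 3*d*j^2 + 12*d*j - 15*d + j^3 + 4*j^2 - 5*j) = 1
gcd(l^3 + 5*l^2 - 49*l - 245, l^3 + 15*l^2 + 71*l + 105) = l^2 + 12*l + 35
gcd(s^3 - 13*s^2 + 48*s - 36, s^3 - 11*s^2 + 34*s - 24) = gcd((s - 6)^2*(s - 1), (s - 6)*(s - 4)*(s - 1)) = s^2 - 7*s + 6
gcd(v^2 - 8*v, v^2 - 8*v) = v^2 - 8*v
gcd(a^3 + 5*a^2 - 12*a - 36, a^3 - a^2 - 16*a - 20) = a + 2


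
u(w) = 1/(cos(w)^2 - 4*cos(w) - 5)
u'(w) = (2*sin(w)*cos(w) - 4*sin(w))/(cos(w)^2 - 4*cos(w) - 5)^2 = 2*(cos(w) - 2)*sin(w)/(sin(w)^2 + 4*cos(w) + 4)^2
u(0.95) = -0.14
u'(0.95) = -0.05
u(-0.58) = -0.13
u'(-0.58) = 0.02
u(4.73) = -0.20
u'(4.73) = 0.15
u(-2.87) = -4.57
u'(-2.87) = 33.28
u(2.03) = -0.33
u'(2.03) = -0.48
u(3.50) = -2.65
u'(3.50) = 14.48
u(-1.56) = -0.20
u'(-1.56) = 0.16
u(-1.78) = -0.24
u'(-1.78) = 0.25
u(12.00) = -0.13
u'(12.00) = 0.02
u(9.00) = -1.90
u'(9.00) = -8.69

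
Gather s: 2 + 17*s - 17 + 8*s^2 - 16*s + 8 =8*s^2 + s - 7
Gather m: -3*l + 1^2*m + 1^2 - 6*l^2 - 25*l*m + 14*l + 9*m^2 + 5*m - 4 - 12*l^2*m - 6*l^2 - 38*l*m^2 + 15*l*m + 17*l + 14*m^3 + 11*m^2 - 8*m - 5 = -12*l^2 + 28*l + 14*m^3 + m^2*(20 - 38*l) + m*(-12*l^2 - 10*l - 2) - 8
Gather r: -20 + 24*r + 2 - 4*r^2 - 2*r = -4*r^2 + 22*r - 18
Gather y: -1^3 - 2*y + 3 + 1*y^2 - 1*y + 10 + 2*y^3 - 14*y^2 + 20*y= 2*y^3 - 13*y^2 + 17*y + 12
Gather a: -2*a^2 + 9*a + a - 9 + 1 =-2*a^2 + 10*a - 8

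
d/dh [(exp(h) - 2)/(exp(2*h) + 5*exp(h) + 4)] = (-(exp(h) - 2)*(2*exp(h) + 5) + exp(2*h) + 5*exp(h) + 4)*exp(h)/(exp(2*h) + 5*exp(h) + 4)^2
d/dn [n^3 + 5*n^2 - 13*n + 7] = 3*n^2 + 10*n - 13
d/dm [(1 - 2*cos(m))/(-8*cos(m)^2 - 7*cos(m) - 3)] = (16*cos(m)^2 - 16*cos(m) - 13)*sin(m)/(-8*sin(m)^2 + 7*cos(m) + 11)^2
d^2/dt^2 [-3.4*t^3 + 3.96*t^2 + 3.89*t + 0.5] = 7.92 - 20.4*t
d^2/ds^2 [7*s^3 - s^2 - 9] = 42*s - 2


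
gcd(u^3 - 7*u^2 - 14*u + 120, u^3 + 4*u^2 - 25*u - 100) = u^2 - u - 20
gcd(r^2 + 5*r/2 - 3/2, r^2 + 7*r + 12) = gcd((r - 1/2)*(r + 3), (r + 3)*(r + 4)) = r + 3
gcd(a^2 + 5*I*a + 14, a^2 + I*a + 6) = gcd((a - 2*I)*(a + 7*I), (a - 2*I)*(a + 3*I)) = a - 2*I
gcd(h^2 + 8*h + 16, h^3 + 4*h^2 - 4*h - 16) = h + 4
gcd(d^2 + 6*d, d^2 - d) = d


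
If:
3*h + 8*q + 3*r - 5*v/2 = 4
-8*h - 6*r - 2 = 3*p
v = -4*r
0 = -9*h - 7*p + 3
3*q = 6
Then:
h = 205/251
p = -156/251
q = 2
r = -279/251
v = 1116/251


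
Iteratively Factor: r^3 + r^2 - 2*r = (r + 2)*(r^2 - r) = (r - 1)*(r + 2)*(r)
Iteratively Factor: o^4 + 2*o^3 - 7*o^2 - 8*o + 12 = (o + 2)*(o^3 - 7*o + 6) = (o - 2)*(o + 2)*(o^2 + 2*o - 3) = (o - 2)*(o - 1)*(o + 2)*(o + 3)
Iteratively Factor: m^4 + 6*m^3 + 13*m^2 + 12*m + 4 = (m + 1)*(m^3 + 5*m^2 + 8*m + 4) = (m + 1)*(m + 2)*(m^2 + 3*m + 2) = (m + 1)^2*(m + 2)*(m + 2)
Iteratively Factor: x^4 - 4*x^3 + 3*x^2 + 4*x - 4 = (x - 2)*(x^3 - 2*x^2 - x + 2) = (x - 2)*(x - 1)*(x^2 - x - 2) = (x - 2)^2*(x - 1)*(x + 1)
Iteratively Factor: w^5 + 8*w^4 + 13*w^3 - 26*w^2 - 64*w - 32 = (w + 1)*(w^4 + 7*w^3 + 6*w^2 - 32*w - 32) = (w + 1)*(w + 4)*(w^3 + 3*w^2 - 6*w - 8) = (w - 2)*(w + 1)*(w + 4)*(w^2 + 5*w + 4) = (w - 2)*(w + 1)*(w + 4)^2*(w + 1)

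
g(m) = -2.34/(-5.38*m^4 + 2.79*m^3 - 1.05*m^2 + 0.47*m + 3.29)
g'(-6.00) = 0.00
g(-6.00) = 0.00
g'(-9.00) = 0.00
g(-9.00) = 0.00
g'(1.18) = -5.01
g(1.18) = 0.68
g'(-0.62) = 18.38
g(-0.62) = -2.06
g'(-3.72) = 0.00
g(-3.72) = 0.00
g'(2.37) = -0.03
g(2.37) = 0.02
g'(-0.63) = 23.06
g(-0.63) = -2.27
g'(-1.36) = 0.28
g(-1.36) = 0.09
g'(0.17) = 0.05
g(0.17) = -0.70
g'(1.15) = -7.44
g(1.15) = 0.86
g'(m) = -2.34*(21.52*m^3 - 8.37*m^2 + 2.1*m - 0.47)/(-5.38*m^4 + 2.79*m^3 - 1.05*m^2 + 0.47*m + 3.29)^2 = (-50.3568*m^3 + 19.5858*m^2 - 4.914*m + 1.0998)/(-5.38*m^4 + 2.79*m^3 - 1.05*m^2 + 0.47*m + 3.29)^2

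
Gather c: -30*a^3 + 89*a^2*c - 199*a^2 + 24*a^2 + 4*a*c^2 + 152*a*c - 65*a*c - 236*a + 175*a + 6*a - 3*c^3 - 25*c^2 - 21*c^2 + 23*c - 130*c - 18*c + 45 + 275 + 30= -30*a^3 - 175*a^2 - 55*a - 3*c^3 + c^2*(4*a - 46) + c*(89*a^2 + 87*a - 125) + 350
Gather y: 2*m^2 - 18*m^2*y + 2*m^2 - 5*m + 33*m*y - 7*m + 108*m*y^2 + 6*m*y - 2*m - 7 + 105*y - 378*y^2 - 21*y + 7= 4*m^2 - 14*m + y^2*(108*m - 378) + y*(-18*m^2 + 39*m + 84)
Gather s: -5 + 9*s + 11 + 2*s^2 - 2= 2*s^2 + 9*s + 4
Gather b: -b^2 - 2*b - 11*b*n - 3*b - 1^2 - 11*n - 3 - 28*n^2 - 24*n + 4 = -b^2 + b*(-11*n - 5) - 28*n^2 - 35*n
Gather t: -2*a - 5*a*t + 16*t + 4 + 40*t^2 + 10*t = -2*a + 40*t^2 + t*(26 - 5*a) + 4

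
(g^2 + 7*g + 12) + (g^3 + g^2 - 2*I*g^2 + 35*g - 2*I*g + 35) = g^3 + 2*g^2 - 2*I*g^2 + 42*g - 2*I*g + 47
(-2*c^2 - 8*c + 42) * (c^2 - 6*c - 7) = -2*c^4 + 4*c^3 + 104*c^2 - 196*c - 294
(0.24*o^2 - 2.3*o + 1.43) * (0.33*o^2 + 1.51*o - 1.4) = 0.0792*o^4 - 0.3966*o^3 - 3.3371*o^2 + 5.3793*o - 2.002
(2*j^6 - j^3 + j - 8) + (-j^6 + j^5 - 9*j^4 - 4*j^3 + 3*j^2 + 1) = j^6 + j^5 - 9*j^4 - 5*j^3 + 3*j^2 + j - 7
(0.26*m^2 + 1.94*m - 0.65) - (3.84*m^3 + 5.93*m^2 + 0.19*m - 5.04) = -3.84*m^3 - 5.67*m^2 + 1.75*m + 4.39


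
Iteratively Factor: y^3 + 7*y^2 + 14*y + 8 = (y + 2)*(y^2 + 5*y + 4) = (y + 2)*(y + 4)*(y + 1)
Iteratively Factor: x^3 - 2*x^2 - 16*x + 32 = (x - 2)*(x^2 - 16) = (x - 4)*(x - 2)*(x + 4)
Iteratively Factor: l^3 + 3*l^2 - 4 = (l - 1)*(l^2 + 4*l + 4) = (l - 1)*(l + 2)*(l + 2)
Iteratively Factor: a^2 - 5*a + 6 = (a - 3)*(a - 2)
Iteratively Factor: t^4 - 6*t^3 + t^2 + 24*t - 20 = (t + 2)*(t^3 - 8*t^2 + 17*t - 10) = (t - 2)*(t + 2)*(t^2 - 6*t + 5) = (t - 2)*(t - 1)*(t + 2)*(t - 5)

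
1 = 1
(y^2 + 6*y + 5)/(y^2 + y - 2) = (y^2 + 6*y + 5)/(y^2 + y - 2)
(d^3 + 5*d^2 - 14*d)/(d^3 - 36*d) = (d^2 + 5*d - 14)/(d^2 - 36)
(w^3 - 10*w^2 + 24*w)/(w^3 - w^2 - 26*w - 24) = w*(w - 4)/(w^2 + 5*w + 4)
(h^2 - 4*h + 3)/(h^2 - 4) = (h^2 - 4*h + 3)/(h^2 - 4)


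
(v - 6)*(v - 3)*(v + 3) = v^3 - 6*v^2 - 9*v + 54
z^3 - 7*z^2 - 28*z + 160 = (z - 8)*(z - 4)*(z + 5)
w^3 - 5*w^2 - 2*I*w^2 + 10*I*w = w*(w - 5)*(w - 2*I)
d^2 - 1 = (d - 1)*(d + 1)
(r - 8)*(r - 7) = r^2 - 15*r + 56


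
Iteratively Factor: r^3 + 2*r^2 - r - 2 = (r - 1)*(r^2 + 3*r + 2) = (r - 1)*(r + 2)*(r + 1)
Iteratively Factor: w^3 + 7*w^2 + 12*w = (w)*(w^2 + 7*w + 12) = w*(w + 4)*(w + 3)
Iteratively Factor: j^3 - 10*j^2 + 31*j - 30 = (j - 5)*(j^2 - 5*j + 6) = (j - 5)*(j - 3)*(j - 2)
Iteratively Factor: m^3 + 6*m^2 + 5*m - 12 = (m - 1)*(m^2 + 7*m + 12) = (m - 1)*(m + 4)*(m + 3)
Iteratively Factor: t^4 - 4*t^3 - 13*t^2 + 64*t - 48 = (t - 3)*(t^3 - t^2 - 16*t + 16) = (t - 3)*(t + 4)*(t^2 - 5*t + 4) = (t - 3)*(t - 1)*(t + 4)*(t - 4)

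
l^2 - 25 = (l - 5)*(l + 5)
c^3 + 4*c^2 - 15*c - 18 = (c - 3)*(c + 1)*(c + 6)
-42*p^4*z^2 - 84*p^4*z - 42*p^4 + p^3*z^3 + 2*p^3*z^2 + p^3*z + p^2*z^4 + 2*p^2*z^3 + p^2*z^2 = (-6*p + z)*(7*p + z)*(p*z + p)^2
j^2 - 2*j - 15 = (j - 5)*(j + 3)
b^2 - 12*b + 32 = (b - 8)*(b - 4)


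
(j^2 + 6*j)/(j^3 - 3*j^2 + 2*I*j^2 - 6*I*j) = (j + 6)/(j^2 + j*(-3 + 2*I) - 6*I)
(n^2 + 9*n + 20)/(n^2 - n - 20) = (n + 5)/(n - 5)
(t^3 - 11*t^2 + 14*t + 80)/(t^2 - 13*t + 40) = t + 2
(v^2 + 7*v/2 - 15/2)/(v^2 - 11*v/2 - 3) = (-2*v^2 - 7*v + 15)/(-2*v^2 + 11*v + 6)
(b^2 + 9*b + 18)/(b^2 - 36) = (b + 3)/(b - 6)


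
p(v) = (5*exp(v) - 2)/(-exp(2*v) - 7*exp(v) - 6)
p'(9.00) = 0.00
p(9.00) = 0.00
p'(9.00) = 0.00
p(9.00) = 0.00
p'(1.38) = 0.03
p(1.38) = -0.36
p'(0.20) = -0.20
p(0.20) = -0.26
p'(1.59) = 0.07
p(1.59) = -0.35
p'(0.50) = -0.15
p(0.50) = -0.31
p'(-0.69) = -0.24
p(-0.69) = -0.05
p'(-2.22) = -0.11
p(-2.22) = 0.22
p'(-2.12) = -0.11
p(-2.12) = 0.20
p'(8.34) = 0.00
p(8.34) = -0.00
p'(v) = (5*exp(v) - 2)*(2*exp(2*v) + 7*exp(v))/(-exp(2*v) - 7*exp(v) - 6)^2 + 5*exp(v)/(-exp(2*v) - 7*exp(v) - 6) = (5*exp(2*v) - 4*exp(v) - 44)*exp(v)/(exp(4*v) + 14*exp(3*v) + 61*exp(2*v) + 84*exp(v) + 36)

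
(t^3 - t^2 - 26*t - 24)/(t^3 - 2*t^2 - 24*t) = (t + 1)/t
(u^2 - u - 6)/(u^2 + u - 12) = (u + 2)/(u + 4)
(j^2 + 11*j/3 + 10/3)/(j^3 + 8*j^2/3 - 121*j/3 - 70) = (j + 2)/(j^2 + j - 42)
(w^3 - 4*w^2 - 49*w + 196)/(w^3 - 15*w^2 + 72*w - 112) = (w + 7)/(w - 4)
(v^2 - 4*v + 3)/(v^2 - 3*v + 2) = (v - 3)/(v - 2)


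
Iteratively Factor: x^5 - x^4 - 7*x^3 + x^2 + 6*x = (x - 3)*(x^4 + 2*x^3 - x^2 - 2*x) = x*(x - 3)*(x^3 + 2*x^2 - x - 2) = x*(x - 3)*(x + 2)*(x^2 - 1) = x*(x - 3)*(x - 1)*(x + 2)*(x + 1)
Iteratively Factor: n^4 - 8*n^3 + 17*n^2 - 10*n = (n - 1)*(n^3 - 7*n^2 + 10*n) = (n - 2)*(n - 1)*(n^2 - 5*n) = n*(n - 2)*(n - 1)*(n - 5)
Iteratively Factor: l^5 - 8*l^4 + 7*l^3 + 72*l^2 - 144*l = (l)*(l^4 - 8*l^3 + 7*l^2 + 72*l - 144) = l*(l - 3)*(l^3 - 5*l^2 - 8*l + 48) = l*(l - 4)*(l - 3)*(l^2 - l - 12) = l*(l - 4)^2*(l - 3)*(l + 3)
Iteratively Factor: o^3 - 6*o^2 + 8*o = (o)*(o^2 - 6*o + 8) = o*(o - 2)*(o - 4)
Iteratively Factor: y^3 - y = (y)*(y^2 - 1) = y*(y + 1)*(y - 1)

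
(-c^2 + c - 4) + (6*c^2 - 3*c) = 5*c^2 - 2*c - 4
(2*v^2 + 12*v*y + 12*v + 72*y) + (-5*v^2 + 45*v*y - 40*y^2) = -3*v^2 + 57*v*y + 12*v - 40*y^2 + 72*y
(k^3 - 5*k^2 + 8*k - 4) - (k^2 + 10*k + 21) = k^3 - 6*k^2 - 2*k - 25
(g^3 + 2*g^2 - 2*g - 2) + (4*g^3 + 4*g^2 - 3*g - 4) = 5*g^3 + 6*g^2 - 5*g - 6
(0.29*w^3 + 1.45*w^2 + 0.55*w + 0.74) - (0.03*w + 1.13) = 0.29*w^3 + 1.45*w^2 + 0.52*w - 0.39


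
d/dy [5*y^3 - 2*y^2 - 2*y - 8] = 15*y^2 - 4*y - 2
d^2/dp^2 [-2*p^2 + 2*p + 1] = -4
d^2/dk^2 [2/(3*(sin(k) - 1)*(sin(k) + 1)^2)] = 2*(7*sin(k)/cos(k)^2 + 9 - 13/cos(k)^2)/(3*(sin(k) + 1)*cos(k)^2)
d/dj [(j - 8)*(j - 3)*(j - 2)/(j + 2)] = (2*j^3 - 7*j^2 - 52*j + 140)/(j^2 + 4*j + 4)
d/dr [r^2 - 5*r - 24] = 2*r - 5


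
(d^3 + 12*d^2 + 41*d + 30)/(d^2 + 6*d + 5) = d + 6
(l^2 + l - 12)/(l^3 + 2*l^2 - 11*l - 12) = 1/(l + 1)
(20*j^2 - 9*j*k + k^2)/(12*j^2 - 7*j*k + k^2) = (5*j - k)/(3*j - k)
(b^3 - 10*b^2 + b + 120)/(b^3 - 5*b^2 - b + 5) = (b^2 - 5*b - 24)/(b^2 - 1)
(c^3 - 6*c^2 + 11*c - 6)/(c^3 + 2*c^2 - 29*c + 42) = (c - 1)/(c + 7)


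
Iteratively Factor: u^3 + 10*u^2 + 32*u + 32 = (u + 4)*(u^2 + 6*u + 8) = (u + 2)*(u + 4)*(u + 4)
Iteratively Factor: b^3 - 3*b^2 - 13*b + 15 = (b - 1)*(b^2 - 2*b - 15) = (b - 5)*(b - 1)*(b + 3)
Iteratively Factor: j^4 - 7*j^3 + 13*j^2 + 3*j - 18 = (j - 2)*(j^3 - 5*j^2 + 3*j + 9) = (j - 3)*(j - 2)*(j^2 - 2*j - 3) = (j - 3)*(j - 2)*(j + 1)*(j - 3)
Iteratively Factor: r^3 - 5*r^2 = (r - 5)*(r^2) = r*(r - 5)*(r)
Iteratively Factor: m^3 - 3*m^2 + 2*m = (m - 1)*(m^2 - 2*m) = m*(m - 1)*(m - 2)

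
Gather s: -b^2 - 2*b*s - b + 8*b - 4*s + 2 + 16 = -b^2 + 7*b + s*(-2*b - 4) + 18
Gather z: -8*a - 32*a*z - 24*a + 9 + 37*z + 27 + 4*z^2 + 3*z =-32*a + 4*z^2 + z*(40 - 32*a) + 36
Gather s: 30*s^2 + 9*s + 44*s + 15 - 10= 30*s^2 + 53*s + 5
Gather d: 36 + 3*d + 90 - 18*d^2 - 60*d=-18*d^2 - 57*d + 126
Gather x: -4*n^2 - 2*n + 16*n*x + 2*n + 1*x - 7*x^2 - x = -4*n^2 + 16*n*x - 7*x^2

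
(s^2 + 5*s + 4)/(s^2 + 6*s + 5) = (s + 4)/(s + 5)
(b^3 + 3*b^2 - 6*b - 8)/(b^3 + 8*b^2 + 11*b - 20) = (b^2 - b - 2)/(b^2 + 4*b - 5)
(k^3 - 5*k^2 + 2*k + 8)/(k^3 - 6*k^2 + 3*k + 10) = (k - 4)/(k - 5)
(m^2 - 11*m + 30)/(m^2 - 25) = (m - 6)/(m + 5)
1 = 1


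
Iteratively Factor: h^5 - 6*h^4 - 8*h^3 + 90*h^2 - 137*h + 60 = (h - 5)*(h^4 - h^3 - 13*h^2 + 25*h - 12) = (h - 5)*(h - 3)*(h^3 + 2*h^2 - 7*h + 4) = (h - 5)*(h - 3)*(h - 1)*(h^2 + 3*h - 4) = (h - 5)*(h - 3)*(h - 1)*(h + 4)*(h - 1)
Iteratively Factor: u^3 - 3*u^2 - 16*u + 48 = (u - 3)*(u^2 - 16) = (u - 4)*(u - 3)*(u + 4)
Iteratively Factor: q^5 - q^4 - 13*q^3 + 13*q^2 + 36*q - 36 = (q + 2)*(q^4 - 3*q^3 - 7*q^2 + 27*q - 18) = (q - 3)*(q + 2)*(q^3 - 7*q + 6) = (q - 3)*(q + 2)*(q + 3)*(q^2 - 3*q + 2) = (q - 3)*(q - 1)*(q + 2)*(q + 3)*(q - 2)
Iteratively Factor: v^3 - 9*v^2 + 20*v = (v)*(v^2 - 9*v + 20) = v*(v - 4)*(v - 5)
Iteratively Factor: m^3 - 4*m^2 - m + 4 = (m + 1)*(m^2 - 5*m + 4) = (m - 1)*(m + 1)*(m - 4)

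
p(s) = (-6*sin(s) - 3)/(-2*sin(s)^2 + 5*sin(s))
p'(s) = (4*sin(s)*cos(s) - 5*cos(s))*(-6*sin(s) - 3)/(-2*sin(s)^2 + 5*sin(s))^2 - 6*cos(s)/(-2*sin(s)^2 + 5*sin(s))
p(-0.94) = -0.35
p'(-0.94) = 0.35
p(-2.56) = -0.09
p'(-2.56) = -1.34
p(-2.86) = 0.86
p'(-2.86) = -7.02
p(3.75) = -0.12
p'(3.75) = -1.19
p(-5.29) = -2.88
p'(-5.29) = -0.24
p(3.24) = 4.72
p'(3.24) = -61.33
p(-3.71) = -2.95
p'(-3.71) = -0.96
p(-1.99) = -0.40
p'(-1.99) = -0.17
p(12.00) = -0.07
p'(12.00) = 1.43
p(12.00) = -0.07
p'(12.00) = 1.43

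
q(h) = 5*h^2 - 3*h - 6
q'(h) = 10*h - 3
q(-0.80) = -0.40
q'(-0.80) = -11.00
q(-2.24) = 25.81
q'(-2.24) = -25.40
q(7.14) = 227.48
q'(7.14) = 68.40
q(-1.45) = 8.86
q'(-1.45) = -17.50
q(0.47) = -6.31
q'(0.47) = 1.70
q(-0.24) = -4.99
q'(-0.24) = -5.40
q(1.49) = 0.63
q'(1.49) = 11.90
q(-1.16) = 4.21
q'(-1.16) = -14.60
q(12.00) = 678.00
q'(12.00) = 117.00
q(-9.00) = 426.00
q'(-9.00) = -93.00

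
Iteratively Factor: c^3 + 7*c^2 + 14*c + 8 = (c + 1)*(c^2 + 6*c + 8) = (c + 1)*(c + 4)*(c + 2)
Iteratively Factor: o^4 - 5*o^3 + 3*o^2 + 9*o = (o - 3)*(o^3 - 2*o^2 - 3*o) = (o - 3)*(o + 1)*(o^2 - 3*o) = o*(o - 3)*(o + 1)*(o - 3)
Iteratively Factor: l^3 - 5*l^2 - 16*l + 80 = (l - 4)*(l^2 - l - 20) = (l - 4)*(l + 4)*(l - 5)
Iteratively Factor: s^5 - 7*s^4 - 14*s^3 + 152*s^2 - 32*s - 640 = (s - 5)*(s^4 - 2*s^3 - 24*s^2 + 32*s + 128) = (s - 5)*(s - 4)*(s^3 + 2*s^2 - 16*s - 32) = (s - 5)*(s - 4)*(s + 2)*(s^2 - 16) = (s - 5)*(s - 4)*(s + 2)*(s + 4)*(s - 4)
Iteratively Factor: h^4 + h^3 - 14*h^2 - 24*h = (h + 3)*(h^3 - 2*h^2 - 8*h) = (h + 2)*(h + 3)*(h^2 - 4*h) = (h - 4)*(h + 2)*(h + 3)*(h)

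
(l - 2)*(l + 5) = l^2 + 3*l - 10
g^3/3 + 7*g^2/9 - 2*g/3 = g*(g/3 + 1)*(g - 2/3)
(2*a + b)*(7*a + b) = 14*a^2 + 9*a*b + b^2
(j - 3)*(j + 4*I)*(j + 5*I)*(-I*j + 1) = -I*j^4 + 10*j^3 + 3*I*j^3 - 30*j^2 + 29*I*j^2 - 20*j - 87*I*j + 60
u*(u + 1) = u^2 + u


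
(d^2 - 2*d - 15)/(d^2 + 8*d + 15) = (d - 5)/(d + 5)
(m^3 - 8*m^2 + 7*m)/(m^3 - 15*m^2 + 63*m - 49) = m/(m - 7)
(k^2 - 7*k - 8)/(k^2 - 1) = (k - 8)/(k - 1)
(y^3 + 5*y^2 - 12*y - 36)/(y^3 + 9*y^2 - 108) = (y + 2)/(y + 6)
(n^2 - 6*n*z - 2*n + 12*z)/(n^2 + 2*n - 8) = (n - 6*z)/(n + 4)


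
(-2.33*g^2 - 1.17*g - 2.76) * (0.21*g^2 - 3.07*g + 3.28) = -0.4893*g^4 + 6.9074*g^3 - 4.6301*g^2 + 4.6356*g - 9.0528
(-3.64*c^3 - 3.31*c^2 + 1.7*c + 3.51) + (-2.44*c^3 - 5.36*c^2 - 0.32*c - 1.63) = -6.08*c^3 - 8.67*c^2 + 1.38*c + 1.88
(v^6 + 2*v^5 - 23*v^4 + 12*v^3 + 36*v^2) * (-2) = -2*v^6 - 4*v^5 + 46*v^4 - 24*v^3 - 72*v^2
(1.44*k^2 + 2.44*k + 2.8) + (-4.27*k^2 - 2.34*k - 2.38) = -2.83*k^2 + 0.1*k + 0.42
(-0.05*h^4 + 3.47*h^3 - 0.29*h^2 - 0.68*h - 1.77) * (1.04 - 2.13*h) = 0.1065*h^5 - 7.4431*h^4 + 4.2265*h^3 + 1.1468*h^2 + 3.0629*h - 1.8408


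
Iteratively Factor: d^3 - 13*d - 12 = (d + 3)*(d^2 - 3*d - 4) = (d + 1)*(d + 3)*(d - 4)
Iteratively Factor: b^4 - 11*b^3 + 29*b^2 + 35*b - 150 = (b - 5)*(b^3 - 6*b^2 - b + 30) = (b - 5)*(b + 2)*(b^2 - 8*b + 15) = (b - 5)*(b - 3)*(b + 2)*(b - 5)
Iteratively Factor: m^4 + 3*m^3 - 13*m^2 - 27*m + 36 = (m - 3)*(m^3 + 6*m^2 + 5*m - 12) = (m - 3)*(m + 4)*(m^2 + 2*m - 3) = (m - 3)*(m - 1)*(m + 4)*(m + 3)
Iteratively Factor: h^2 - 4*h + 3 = (h - 1)*(h - 3)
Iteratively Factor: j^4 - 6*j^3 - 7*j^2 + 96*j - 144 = (j + 4)*(j^3 - 10*j^2 + 33*j - 36) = (j - 3)*(j + 4)*(j^2 - 7*j + 12) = (j - 4)*(j - 3)*(j + 4)*(j - 3)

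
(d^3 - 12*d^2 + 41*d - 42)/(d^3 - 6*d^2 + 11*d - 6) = (d - 7)/(d - 1)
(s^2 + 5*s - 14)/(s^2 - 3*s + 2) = (s + 7)/(s - 1)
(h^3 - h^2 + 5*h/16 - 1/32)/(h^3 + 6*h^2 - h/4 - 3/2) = (16*h^2 - 8*h + 1)/(8*(2*h^2 + 13*h + 6))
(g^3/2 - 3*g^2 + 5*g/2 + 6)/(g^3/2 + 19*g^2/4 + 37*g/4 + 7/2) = 2*(g^3 - 6*g^2 + 5*g + 12)/(2*g^3 + 19*g^2 + 37*g + 14)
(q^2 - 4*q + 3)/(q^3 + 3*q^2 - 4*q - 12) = (q^2 - 4*q + 3)/(q^3 + 3*q^2 - 4*q - 12)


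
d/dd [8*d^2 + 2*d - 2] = 16*d + 2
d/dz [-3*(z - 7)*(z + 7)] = -6*z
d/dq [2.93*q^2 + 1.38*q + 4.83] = 5.86*q + 1.38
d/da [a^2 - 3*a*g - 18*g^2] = 2*a - 3*g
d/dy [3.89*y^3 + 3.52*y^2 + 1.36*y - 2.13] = 11.67*y^2 + 7.04*y + 1.36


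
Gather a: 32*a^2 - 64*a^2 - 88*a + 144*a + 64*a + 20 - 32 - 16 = -32*a^2 + 120*a - 28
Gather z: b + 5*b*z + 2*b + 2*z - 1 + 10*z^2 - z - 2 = 3*b + 10*z^2 + z*(5*b + 1) - 3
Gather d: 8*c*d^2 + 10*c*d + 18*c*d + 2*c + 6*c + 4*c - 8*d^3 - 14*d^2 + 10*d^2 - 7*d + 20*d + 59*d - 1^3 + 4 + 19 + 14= 12*c - 8*d^3 + d^2*(8*c - 4) + d*(28*c + 72) + 36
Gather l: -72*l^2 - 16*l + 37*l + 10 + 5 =-72*l^2 + 21*l + 15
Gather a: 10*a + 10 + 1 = 10*a + 11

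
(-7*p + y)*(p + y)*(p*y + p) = -7*p^3*y - 7*p^3 - 6*p^2*y^2 - 6*p^2*y + p*y^3 + p*y^2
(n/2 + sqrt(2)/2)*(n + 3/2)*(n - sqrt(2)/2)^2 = n^4/2 + 3*n^3/4 - 3*n^2/4 - 9*n/8 + sqrt(2)*n/4 + 3*sqrt(2)/8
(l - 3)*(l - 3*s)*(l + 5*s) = l^3 + 2*l^2*s - 3*l^2 - 15*l*s^2 - 6*l*s + 45*s^2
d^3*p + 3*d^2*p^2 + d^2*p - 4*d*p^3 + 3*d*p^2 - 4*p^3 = (d - p)*(d + 4*p)*(d*p + p)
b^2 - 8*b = b*(b - 8)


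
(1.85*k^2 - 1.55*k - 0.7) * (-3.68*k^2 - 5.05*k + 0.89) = -6.808*k^4 - 3.6385*k^3 + 12.05*k^2 + 2.1555*k - 0.623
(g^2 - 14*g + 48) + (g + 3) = g^2 - 13*g + 51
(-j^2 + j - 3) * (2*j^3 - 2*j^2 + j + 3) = -2*j^5 + 4*j^4 - 9*j^3 + 4*j^2 - 9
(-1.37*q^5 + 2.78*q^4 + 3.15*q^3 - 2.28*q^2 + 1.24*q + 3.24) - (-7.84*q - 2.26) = -1.37*q^5 + 2.78*q^4 + 3.15*q^3 - 2.28*q^2 + 9.08*q + 5.5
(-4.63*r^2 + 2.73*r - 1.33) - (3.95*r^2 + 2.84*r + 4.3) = -8.58*r^2 - 0.11*r - 5.63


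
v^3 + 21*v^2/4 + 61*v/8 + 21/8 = (v + 1/2)*(v + 7/4)*(v + 3)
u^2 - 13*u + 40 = (u - 8)*(u - 5)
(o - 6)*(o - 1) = o^2 - 7*o + 6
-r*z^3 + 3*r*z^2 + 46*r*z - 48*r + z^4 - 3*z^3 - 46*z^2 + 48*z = (-r + z)*(z - 8)*(z - 1)*(z + 6)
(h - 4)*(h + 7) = h^2 + 3*h - 28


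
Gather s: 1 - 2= -1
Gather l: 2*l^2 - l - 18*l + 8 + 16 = 2*l^2 - 19*l + 24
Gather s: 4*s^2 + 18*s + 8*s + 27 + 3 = 4*s^2 + 26*s + 30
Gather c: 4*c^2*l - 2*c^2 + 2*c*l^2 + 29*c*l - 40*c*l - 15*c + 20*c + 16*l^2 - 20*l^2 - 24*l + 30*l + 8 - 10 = c^2*(4*l - 2) + c*(2*l^2 - 11*l + 5) - 4*l^2 + 6*l - 2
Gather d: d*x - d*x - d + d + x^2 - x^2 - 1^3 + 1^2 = 0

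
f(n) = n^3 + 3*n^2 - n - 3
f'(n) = 3*n^2 + 6*n - 1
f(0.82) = -1.25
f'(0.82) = 5.94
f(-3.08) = -0.68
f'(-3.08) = 8.98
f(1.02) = 0.16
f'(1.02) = 8.24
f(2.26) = 21.61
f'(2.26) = 27.88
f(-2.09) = 3.06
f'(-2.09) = -0.44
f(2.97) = 46.69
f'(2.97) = 43.28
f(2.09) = 17.14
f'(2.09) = 24.64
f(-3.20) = -1.85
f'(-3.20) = 10.52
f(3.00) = 48.00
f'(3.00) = 44.00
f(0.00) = -3.00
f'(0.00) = -1.00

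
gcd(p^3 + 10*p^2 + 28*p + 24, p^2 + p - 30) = p + 6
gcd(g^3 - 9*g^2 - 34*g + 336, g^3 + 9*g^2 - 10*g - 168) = g + 6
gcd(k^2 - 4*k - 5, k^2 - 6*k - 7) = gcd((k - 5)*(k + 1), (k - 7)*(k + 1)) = k + 1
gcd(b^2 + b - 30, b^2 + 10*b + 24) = b + 6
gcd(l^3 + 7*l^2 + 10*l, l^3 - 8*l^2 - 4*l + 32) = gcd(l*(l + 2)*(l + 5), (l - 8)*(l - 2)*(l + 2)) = l + 2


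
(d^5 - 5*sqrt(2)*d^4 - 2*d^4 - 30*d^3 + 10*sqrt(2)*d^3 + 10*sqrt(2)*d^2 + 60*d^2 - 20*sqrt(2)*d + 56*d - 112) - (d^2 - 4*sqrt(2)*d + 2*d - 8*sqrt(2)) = d^5 - 5*sqrt(2)*d^4 - 2*d^4 - 30*d^3 + 10*sqrt(2)*d^3 + 10*sqrt(2)*d^2 + 59*d^2 - 16*sqrt(2)*d + 54*d - 112 + 8*sqrt(2)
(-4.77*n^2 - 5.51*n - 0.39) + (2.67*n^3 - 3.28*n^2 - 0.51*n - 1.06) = 2.67*n^3 - 8.05*n^2 - 6.02*n - 1.45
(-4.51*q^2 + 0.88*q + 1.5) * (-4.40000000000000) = 19.844*q^2 - 3.872*q - 6.6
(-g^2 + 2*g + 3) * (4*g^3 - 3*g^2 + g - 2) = -4*g^5 + 11*g^4 + 5*g^3 - 5*g^2 - g - 6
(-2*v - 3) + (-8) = -2*v - 11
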